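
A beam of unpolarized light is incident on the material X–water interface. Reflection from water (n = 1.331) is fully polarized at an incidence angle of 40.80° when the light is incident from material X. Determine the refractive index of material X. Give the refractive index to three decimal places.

Brewster's law: tan θ_B = n₂/n₁ (light incident in material X, refracted into water).
n₁ = n₂ / tan θ_B = 1.331 / tan 40.80° = 1.542.

n ≈ 1.542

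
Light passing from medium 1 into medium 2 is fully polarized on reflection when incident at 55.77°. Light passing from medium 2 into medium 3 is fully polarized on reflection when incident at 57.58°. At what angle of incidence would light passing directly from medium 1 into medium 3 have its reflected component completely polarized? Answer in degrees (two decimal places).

θ_B ≈ 66.63°

tan θ_B(1→2) = n₂/n₁ = tan 55.77° = 1.4698.
tan θ_B(2→3) = n₃/n₂ = tan 57.58° = 1.5745.
n₃/n₁ = 2.3142. Then tan θ_B(1→3) = n₃/n₁, so θ_B(1→3) = arctan(2.3142) = 66.63°.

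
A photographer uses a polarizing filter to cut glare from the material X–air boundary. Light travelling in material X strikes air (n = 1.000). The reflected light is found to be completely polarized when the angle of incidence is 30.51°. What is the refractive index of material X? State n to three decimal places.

n ≈ 1.697

Brewster's law: tan θ_B = n₂/n₁ (light incident in material X, refracted into air).
n₁ = n₂ / tan θ_B = 1.000 / tan 30.51° = 1.697.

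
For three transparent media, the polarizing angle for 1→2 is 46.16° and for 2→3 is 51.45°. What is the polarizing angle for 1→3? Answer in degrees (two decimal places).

Each Brewster angle gives a ratio: n₂/n₁ = tan 46.16° = 1.0413, n₃/n₂ = tan 51.45° = 1.2549.
So n₃/n₁ = (n₂/n₁)(n₃/n₂) = 1.0413 × 1.2549 = 1.3068.
θ_B(1→3) = arctan(1.3068) = 52.58°.

θ_B ≈ 52.58°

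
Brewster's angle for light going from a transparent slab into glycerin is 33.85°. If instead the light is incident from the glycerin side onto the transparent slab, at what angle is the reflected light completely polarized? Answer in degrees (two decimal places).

θ_B' ≈ 56.15°

tan θ_B' = n₁/n₂ = 1/tan θ_B, so θ_B' = 90° − θ_B.
θ_B' = 90° − 33.85° = 56.15°.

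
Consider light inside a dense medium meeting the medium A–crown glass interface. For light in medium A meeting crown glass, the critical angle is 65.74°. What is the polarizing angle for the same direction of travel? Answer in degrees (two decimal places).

At the critical angle sin θ_c = n₂/n₁, giving n₂/n₁ = sin 65.74° = 0.9117.
Then tan θ_B = n₂/n₁ = 0.9117, so θ_B = arctan 0.9117 = 42.36°.

θ_B ≈ 42.36°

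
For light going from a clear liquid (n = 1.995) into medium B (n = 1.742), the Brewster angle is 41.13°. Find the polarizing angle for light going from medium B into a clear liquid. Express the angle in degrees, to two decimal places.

tan θ_B' = n₁/n₂ = 1/tan θ_B, so θ_B' = 90° − θ_B.
θ_B' = 90° − 41.13° = 48.87°.

θ_B' ≈ 48.87°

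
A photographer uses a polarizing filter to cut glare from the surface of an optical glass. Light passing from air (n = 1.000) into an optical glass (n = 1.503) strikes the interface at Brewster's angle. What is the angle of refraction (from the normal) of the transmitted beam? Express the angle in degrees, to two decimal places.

First find Brewster's angle: tan θ_B = 1.503/1.000 = 1.5030, giving θ_B = 56.36°.
The refracted ray is perpendicular to the reflected ray, so θ_t = 90° − θ_B = 33.64°.

θ_t ≈ 33.64°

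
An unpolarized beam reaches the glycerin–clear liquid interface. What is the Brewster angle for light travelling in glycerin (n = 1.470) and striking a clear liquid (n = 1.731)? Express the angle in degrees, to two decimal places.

θ_B ≈ 49.66°

Here n₂/n₁ = 1.731/1.470 = 1.1776, and Brewster's law gives tan θ_B = n₂/n₁.
θ_B = arctan(1.1776) = 49.66°.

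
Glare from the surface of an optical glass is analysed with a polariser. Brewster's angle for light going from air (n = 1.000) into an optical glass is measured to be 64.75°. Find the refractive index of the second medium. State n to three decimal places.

n ≈ 2.120

At Brewster's angle, tan θ_B = n₂/n₁ with n₁ on the incident side (air) and n₂ on the transmitted side (an optical glass).
n₂ = n₁ tan θ_B = 1.000 × tan 64.75° = 2.120.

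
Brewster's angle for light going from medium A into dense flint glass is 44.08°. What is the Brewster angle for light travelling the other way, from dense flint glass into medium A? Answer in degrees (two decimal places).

Reversing the direction swaps n₁ and n₂, so tan θ_B' = 1/tan θ_B and θ_B' = 90° − θ_B.
Hence θ_B' = 90° − 44.08° = 45.92°.

θ_B' ≈ 45.92°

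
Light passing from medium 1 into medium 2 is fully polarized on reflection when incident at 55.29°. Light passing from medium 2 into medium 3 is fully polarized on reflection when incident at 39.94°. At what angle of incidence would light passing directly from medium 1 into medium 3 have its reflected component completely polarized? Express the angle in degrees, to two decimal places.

θ_B ≈ 50.40°

tan θ_B(1→2) = n₂/n₁ = tan 55.29° = 1.4436.
tan θ_B(2→3) = n₃/n₂ = tan 39.94° = 0.8373.
n₃/n₁ = 1.2088. Then tan θ_B(1→3) = n₃/n₁, so θ_B(1→3) = arctan(1.2088) = 50.40°.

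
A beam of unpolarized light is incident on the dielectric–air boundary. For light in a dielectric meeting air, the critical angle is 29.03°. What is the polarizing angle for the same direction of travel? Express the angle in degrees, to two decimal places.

θ_B ≈ 25.89°

At the critical angle sin θ_c = n₂/n₁, giving n₂/n₁ = sin 29.03° = 0.4853.
Then tan θ_B = n₂/n₁ = 0.4853, so θ_B = arctan 0.4853 = 25.89°.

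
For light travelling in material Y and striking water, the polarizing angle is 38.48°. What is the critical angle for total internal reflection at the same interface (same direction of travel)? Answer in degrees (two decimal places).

θ_c ≈ 52.64°

tan θ_B = n₂/n₁ = tan 38.48° = 0.7949.
Total internal reflection: sin θ_c = n₂/n₁ = 0.7949.
θ_c = arcsin(0.7949) = 52.64°.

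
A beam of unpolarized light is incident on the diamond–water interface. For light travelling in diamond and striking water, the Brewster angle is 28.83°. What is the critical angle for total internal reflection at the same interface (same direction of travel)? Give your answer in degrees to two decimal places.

θ_c ≈ 33.40°

From Brewster, n₂/n₁ = tan θ_B = tan 28.83° = 0.5504.
Then sin θ_c = n₂/n₁ = 0.5504, so θ_c = arcsin 0.5504 = 33.40°.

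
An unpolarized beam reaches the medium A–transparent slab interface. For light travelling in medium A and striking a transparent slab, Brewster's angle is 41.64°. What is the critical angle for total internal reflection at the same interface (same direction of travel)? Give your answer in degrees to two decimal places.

θ_c ≈ 62.76°

tan θ_B = n₂/n₁ = tan 41.64° = 0.8891.
Total internal reflection: sin θ_c = n₂/n₁ = 0.8891.
θ_c = arcsin(0.8891) = 62.76°.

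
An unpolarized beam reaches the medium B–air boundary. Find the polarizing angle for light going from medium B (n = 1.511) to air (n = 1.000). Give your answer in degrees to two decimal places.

tan θ_B = n₂/n₁ = 1.000/1.511 = 0.6618.
So θ_B = arctan 0.6618 = 33.50°.

θ_B ≈ 33.50°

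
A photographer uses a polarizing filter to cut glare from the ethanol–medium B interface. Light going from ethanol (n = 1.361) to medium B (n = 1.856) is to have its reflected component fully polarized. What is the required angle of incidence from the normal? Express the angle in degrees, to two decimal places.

θ_B ≈ 53.75°

tan θ_B = n₂/n₁ = 1.856/1.361 = 1.3637. Taking the arctangent, θ_B = 53.75°.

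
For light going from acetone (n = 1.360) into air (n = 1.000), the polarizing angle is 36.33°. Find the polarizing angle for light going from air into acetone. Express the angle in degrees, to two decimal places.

The two Brewster angles are complementary: θ_B' = 90° − θ_B = 90° − 36.33° = 53.67°.

θ_B' ≈ 53.67°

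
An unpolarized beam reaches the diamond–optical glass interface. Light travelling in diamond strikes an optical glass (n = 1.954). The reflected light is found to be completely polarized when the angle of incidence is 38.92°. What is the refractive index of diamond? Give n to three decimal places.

At the Brewster angle, tan θ_B = n₂/n₁ with n₁ on the incident side (diamond) and n₂ on the transmitted side (an optical glass).
n₁ = n₂ / tan θ_B = 1.954 / tan 38.92° = 2.420.

n ≈ 2.420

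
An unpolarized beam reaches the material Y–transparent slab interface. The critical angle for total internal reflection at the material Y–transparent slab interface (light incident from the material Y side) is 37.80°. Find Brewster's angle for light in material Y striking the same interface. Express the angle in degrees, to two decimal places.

sin θ_c = n₂/n₁, so n₂/n₁ = sin 37.80° = 0.6129.
Brewster: tan θ_B = n₂/n₁ = 0.6129.
θ_B = arctan(0.6129) = 31.50°.

θ_B ≈ 31.50°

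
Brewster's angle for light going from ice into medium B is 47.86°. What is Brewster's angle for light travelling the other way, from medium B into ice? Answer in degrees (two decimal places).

θ_B' ≈ 42.14°

tan θ_B' = n₁/n₂ = 1/tan θ_B, so θ_B' = 90° − θ_B.
θ_B' = 90° − 47.86° = 42.14°.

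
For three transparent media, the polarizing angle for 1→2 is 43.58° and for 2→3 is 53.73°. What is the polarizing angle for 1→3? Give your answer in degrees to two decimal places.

Each Brewster angle gives a ratio: n₂/n₁ = tan 43.58° = 0.9516, n₃/n₂ = tan 53.73° = 1.3628.
So n₃/n₁ = (n₂/n₁)(n₃/n₂) = 0.9516 × 1.3628 = 1.2969.
θ_B(1→3) = arctan(1.2969) = 52.37°.

θ_B ≈ 52.37°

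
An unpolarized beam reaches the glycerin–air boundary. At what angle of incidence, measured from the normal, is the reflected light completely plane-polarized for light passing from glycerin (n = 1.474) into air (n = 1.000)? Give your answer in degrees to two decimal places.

θ_B ≈ 34.15°

The reflected p-component vanishes when tan θ_B = n₂/n₁.
Brewster's condition: tan θ_B = n₂/n₁ = 1.000/1.474 = 0.6784.
θ_B = arctan(0.6784) = 34.15°.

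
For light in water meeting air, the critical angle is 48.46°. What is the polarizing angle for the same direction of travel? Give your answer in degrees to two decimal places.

sin θ_c = n₂/n₁, so n₂/n₁ = sin 48.46° = 0.7485.
Brewster: tan θ_B = n₂/n₁ = 0.7485.
θ_B = arctan(0.7485) = 36.81°.

θ_B ≈ 36.81°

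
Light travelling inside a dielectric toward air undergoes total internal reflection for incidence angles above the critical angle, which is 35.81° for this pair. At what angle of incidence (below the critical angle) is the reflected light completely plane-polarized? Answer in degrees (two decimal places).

θ_B ≈ 30.33°

sin θ_c = n₂/n₁, so n₂/n₁ = sin 35.81° = 0.5851.
Brewster: tan θ_B = n₂/n₁ = 0.5851.
θ_B = arctan(0.5851) = 30.33°.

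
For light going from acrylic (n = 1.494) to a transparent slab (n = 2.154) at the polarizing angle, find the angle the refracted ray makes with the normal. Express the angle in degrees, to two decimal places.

First find Brewster's angle: tan θ_B = 2.154/1.494 = 1.4418, giving θ_B = 55.26°.
Since θ_B + θ_t = 90° at Brewster incidence, θ_t = 90° − 55.26° = 34.74°.

θ_t ≈ 34.74°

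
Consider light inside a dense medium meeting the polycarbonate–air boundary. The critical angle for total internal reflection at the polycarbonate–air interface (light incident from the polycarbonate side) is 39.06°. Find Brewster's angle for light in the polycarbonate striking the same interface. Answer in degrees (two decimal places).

θ_B ≈ 32.22°

n₂/n₁ = sin θ_c = sin 39.06° = 0.6301.
tan θ_B equals the same ratio, so θ_B = arctan(0.6301) = 32.22°.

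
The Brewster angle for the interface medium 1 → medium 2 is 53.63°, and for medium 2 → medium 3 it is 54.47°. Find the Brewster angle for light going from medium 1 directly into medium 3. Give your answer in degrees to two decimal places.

θ_B ≈ 62.26°

tan θ_B(1→2) = n₂/n₁ = tan 53.63° = 1.3579.
tan θ_B(2→3) = n₃/n₂ = tan 54.47° = 1.4004.
Multiplying, n₃/n₁ = 1.3579 × 1.4004 = 1.9015, and θ_B(1→3) = arctan 1.9015 = 62.26°.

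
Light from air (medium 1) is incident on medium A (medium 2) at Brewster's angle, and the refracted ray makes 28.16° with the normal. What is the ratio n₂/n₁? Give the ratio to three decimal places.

θ_B + θ_t = 90°, so θ_B = 90° − 28.16° = 61.84°.
Then n₂/n₁ = tan θ_B = tan 61.84° = 1.868.

n₂/n₁ ≈ 1.868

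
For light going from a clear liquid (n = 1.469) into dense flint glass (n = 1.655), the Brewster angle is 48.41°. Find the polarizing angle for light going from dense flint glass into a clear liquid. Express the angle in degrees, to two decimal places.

The two Brewster angles are complementary: θ_B' = 90° − θ_B = 90° − 48.41° = 41.59°.

θ_B' ≈ 41.59°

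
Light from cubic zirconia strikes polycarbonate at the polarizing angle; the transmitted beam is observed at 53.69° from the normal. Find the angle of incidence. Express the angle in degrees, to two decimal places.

Brewster's condition makes the reflected and refracted beams perpendicular: θ_B + θ_t = 90°.
θ_B = 90° − 53.69° = 36.31°.

θ_B ≈ 36.31°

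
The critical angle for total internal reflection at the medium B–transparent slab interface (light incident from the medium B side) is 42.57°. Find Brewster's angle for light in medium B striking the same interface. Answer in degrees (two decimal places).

θ_B ≈ 34.08°

At the critical angle sin θ_c = n₂/n₁, giving n₂/n₁ = sin 42.57° = 0.6765.
Then tan θ_B = n₂/n₁ = 0.6765, so θ_B = arctan 0.6765 = 34.08°.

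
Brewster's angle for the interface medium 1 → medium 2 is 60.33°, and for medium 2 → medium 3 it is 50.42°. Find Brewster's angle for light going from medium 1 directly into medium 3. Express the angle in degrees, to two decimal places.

θ_B ≈ 64.78°

Each Brewster angle gives a ratio: n₂/n₁ = tan 60.33° = 1.7553, n₃/n₂ = tan 50.42° = 1.2097.
So n₃/n₁ = (n₂/n₁)(n₃/n₂) = 1.7553 × 1.2097 = 2.1233.
θ_B(1→3) = arctan(2.1233) = 64.78°.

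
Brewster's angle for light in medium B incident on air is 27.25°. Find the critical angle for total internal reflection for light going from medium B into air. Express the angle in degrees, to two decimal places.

θ_c ≈ 31.00°

From Brewster, n₂/n₁ = tan θ_B = tan 27.25° = 0.5150.
Then sin θ_c = n₂/n₁ = 0.5150, so θ_c = arcsin 0.5150 = 31.00°.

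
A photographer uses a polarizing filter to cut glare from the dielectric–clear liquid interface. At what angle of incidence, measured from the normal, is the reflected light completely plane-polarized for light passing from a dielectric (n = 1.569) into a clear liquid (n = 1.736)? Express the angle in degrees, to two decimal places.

θ_B ≈ 47.89°

tan θ_B = n₂/n₁ = 1.736/1.569 = 1.1064.
So θ_B = arctan 1.1064 = 47.89°.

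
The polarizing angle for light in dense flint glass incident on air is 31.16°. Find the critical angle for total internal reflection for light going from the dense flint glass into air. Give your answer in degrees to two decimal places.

From Brewster, n₂/n₁ = tan θ_B = tan 31.16° = 0.6047.
Then sin θ_c = n₂/n₁ = 0.6047, so θ_c = arcsin 0.6047 = 37.20°.

θ_c ≈ 37.20°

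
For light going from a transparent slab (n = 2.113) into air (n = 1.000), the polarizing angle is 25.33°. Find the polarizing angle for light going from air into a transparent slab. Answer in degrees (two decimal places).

θ_B' ≈ 64.67°

tan θ_B' = n₁/n₂ = 1/tan θ_B, so θ_B' = 90° − θ_B.
θ_B' = 90° − 25.33° = 64.67°.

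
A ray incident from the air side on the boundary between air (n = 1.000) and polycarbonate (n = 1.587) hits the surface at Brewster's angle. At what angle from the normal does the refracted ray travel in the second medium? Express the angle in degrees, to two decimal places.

θ_t ≈ 32.22°

θ_B = arctan(n₂/n₁) = arctan(1.587/1.000) = 57.78°.
Since θ_B + θ_t = 90° at Brewster incidence, θ_t = 90° − 57.78° = 32.22°.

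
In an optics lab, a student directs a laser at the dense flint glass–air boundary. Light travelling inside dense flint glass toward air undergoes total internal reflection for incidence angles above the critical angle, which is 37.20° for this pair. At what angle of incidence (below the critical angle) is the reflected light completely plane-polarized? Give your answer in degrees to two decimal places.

θ_B ≈ 31.16°

sin θ_c = n₂/n₁, so n₂/n₁ = sin 37.20° = 0.6046.
Brewster: tan θ_B = n₂/n₁ = 0.6046.
θ_B = arctan(0.6046) = 31.16°.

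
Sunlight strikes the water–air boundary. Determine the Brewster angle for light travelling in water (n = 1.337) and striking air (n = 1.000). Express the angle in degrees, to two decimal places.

θ_B ≈ 36.79°

At Brewster's angle the reflected and refracted rays are perpendicular, which with Snell's law gives tan θ_B = n₂/n₁.
Here n₂/n₁ = 1.000/1.337 = 0.7479, and Brewster's law gives tan θ_B = n₂/n₁. Taking the arctangent, θ_B = 36.79°.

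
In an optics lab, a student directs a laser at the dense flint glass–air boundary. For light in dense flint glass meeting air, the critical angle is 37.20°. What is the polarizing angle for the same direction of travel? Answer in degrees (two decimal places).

θ_B ≈ 31.16°

sin θ_c = n₂/n₁, so n₂/n₁ = sin 37.20° = 0.6046.
Brewster: tan θ_B = n₂/n₁ = 0.6046.
θ_B = arctan(0.6046) = 31.16°.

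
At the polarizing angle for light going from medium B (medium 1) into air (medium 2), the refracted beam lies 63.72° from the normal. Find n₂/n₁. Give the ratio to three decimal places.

n₂/n₁ ≈ 0.494

At Brewster incidence θ_B = 90° − θ_t = 90° − 63.72° = 26.28°.
Then n₂/n₁ = tan θ_B = tan 26.28° = 0.494.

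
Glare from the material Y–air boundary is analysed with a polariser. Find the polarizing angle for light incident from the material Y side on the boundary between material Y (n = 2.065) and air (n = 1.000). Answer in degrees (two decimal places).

θ_B ≈ 25.84°

tan θ_B = n₂/n₁ = 1.000/2.065 = 0.4843.
So θ_B = arctan 0.4843 = 25.84°.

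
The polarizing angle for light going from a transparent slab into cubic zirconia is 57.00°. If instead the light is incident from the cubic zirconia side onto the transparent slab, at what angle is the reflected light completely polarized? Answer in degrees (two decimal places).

Reversing the direction swaps n₁ and n₂, so tan θ_B' = 1/tan θ_B and θ_B' = 90° − θ_B.
Hence θ_B' = 90° − 57.00° = 33.00°.

θ_B' ≈ 33.00°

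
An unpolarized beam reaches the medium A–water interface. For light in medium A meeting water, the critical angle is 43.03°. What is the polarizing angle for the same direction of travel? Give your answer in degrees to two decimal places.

θ_B ≈ 34.31°

sin θ_c = n₂/n₁, so n₂/n₁ = sin 43.03° = 0.6824.
Brewster: tan θ_B = n₂/n₁ = 0.6824.
θ_B = arctan(0.6824) = 34.31°.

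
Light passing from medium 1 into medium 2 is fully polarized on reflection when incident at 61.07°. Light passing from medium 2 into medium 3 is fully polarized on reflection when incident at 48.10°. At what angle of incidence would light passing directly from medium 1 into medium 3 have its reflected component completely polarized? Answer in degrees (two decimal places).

Each Brewster angle gives a ratio: n₂/n₁ = tan 61.07° = 1.8093, n₃/n₂ = tan 48.10° = 1.1145.
So n₃/n₁ = (n₂/n₁)(n₃/n₂) = 1.8093 × 1.1145 = 2.0165.
θ_B(1→3) = arctan(2.0165) = 63.62°.

θ_B ≈ 63.62°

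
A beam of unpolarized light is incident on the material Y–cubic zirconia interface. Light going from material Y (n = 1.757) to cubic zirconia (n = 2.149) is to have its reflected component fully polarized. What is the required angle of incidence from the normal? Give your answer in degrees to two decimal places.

θ_B ≈ 50.73°

The reflected p-component vanishes when tan θ_B = n₂/n₁.
Brewster's condition: tan θ_B = n₂/n₁ = 2.149/1.757 = 1.2231. Taking the arctangent, θ_B = 50.73°.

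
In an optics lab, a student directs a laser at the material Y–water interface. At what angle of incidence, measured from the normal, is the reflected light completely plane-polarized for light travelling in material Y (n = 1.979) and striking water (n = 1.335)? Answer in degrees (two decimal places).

The reflected p-component vanishes when tan θ_B = n₂/n₁.
tan θ_B = n₂/n₁ = 1.335/1.979 = 0.6746.
So θ_B = arctan 0.6746 = 34.00°.

θ_B ≈ 34.00°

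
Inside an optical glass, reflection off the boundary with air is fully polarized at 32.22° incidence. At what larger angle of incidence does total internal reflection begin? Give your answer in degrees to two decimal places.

θ_c ≈ 39.07°

From Brewster, n₂/n₁ = tan θ_B = tan 32.22° = 0.6302.
Then sin θ_c = n₂/n₁ = 0.6302, so θ_c = arcsin 0.6302 = 39.07°.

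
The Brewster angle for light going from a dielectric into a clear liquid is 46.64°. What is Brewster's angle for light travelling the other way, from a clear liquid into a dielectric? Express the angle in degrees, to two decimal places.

The two Brewster angles are complementary: θ_B' = 90° − θ_B = 90° − 46.64° = 43.36°.

θ_B' ≈ 43.36°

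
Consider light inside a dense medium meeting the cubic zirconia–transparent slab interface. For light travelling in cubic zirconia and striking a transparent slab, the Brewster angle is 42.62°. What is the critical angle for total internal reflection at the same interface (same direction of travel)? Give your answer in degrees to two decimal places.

From Brewster, n₂/n₁ = tan θ_B = tan 42.62° = 0.9202.
Then sin θ_c = n₂/n₁ = 0.9202, so θ_c = arcsin 0.9202 = 66.95°.

θ_c ≈ 66.95°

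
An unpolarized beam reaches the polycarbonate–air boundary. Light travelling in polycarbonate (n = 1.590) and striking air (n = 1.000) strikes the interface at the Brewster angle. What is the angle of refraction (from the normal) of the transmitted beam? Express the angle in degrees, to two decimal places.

tan θ_B = n₂/n₁ = 1.000/1.590 = 0.6289, so θ_B = 32.17°.
Since θ_B + θ_t = 90° at Brewster incidence, θ_t = 90° − 32.17° = 57.83°.

θ_t ≈ 57.83°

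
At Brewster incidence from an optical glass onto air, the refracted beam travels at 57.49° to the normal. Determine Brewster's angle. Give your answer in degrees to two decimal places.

θ_B ≈ 32.51°

At Brewster's angle the reflected and refracted rays are perpendicular, so θ_B + θ_t = 90°.
θ_B = 90° − 57.49° = 32.51°.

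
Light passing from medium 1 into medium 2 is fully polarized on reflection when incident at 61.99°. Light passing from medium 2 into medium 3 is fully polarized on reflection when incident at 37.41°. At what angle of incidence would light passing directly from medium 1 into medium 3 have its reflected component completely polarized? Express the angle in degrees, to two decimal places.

θ_B ≈ 55.18°

Each Brewster angle gives a ratio: n₂/n₁ = tan 61.99° = 1.8799, n₃/n₂ = tan 37.41° = 0.7648.
n₃/n₁ = 1.4378. Then tan θ_B(1→3) = n₃/n₁, so θ_B(1→3) = arctan(1.4378) = 55.18°.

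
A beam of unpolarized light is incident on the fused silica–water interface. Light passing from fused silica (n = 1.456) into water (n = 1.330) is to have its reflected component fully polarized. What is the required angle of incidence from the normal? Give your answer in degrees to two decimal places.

θ_B ≈ 42.41°

tan θ_B = n₂/n₁ = 1.330/1.456 = 0.9135. Taking the arctangent, θ_B = 42.41°.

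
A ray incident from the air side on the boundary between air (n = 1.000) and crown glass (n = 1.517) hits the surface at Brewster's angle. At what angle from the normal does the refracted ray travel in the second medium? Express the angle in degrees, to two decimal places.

tan θ_B = n₂/n₁ = 1.517/1.000 = 1.5170, so θ_B = 56.61°.
Since θ_B + θ_t = 90° at Brewster incidence, θ_t = 90° − 56.61° = 33.39°.

θ_t ≈ 33.39°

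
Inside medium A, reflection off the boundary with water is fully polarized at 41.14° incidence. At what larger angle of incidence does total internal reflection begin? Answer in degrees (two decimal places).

From Brewster, n₂/n₁ = tan θ_B = tan 41.14° = 0.8736.
Then sin θ_c = n₂/n₁ = 0.8736, so θ_c = arcsin 0.8736 = 60.88°.

θ_c ≈ 60.88°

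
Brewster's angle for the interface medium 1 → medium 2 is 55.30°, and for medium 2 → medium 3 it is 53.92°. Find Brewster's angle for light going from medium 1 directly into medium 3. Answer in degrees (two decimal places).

θ_B ≈ 63.23°

Each Brewster angle gives a ratio: n₂/n₁ = tan 55.30° = 1.4442, n₃/n₂ = tan 53.92° = 1.3723.
So n₃/n₁ = (n₂/n₁)(n₃/n₂) = 1.4442 × 1.3723 = 1.9819.
θ_B(1→3) = arctan(1.9819) = 63.23°.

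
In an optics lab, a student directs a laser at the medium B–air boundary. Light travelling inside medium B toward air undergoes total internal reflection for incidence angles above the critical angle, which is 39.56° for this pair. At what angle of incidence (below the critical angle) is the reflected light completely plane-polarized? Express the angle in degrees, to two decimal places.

sin θ_c = n₂/n₁, so n₂/n₁ = sin 39.56° = 0.6369.
Brewster: tan θ_B = n₂/n₁ = 0.6369.
θ_B = arctan(0.6369) = 32.49°.

θ_B ≈ 32.49°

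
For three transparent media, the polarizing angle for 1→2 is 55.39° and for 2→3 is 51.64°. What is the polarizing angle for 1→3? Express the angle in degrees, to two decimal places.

tan θ_B(1→2) = n₂/n₁ = tan 55.39° = 1.4490.
tan θ_B(2→3) = n₃/n₂ = tan 51.64° = 1.2635.
Multiplying, n₃/n₁ = 1.4490 × 1.2635 = 1.8309, and θ_B(1→3) = arctan 1.8309 = 61.36°.

θ_B ≈ 61.36°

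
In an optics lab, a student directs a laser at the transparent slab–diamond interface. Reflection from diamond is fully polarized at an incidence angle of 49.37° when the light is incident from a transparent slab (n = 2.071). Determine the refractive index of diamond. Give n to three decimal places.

At Brewster's angle, tan θ_B = n₂/n₁ with n₁ on the incident side (a transparent slab) and n₂ on the transmitted side (diamond).
n₂ = n₁ tan θ_B = 2.071 × tan 49.37° = 2.414.

n ≈ 2.414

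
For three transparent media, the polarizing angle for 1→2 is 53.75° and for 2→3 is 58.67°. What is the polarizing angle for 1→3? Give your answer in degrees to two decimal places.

tan θ_B(1→2) = n₂/n₁ = tan 53.75° = 1.3638.
tan θ_B(2→3) = n₃/n₂ = tan 58.67° = 1.6428.
n₃/n₁ = 2.2405. Then tan θ_B(1→3) = n₃/n₁, so θ_B(1→3) = arctan(2.2405) = 65.95°.

θ_B ≈ 65.95°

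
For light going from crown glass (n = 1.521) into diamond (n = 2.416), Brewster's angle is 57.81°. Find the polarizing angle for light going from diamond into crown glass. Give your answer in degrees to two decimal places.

θ_B' ≈ 32.19°

tan θ_B' = n₁/n₂ = 1/tan θ_B, so θ_B' = 90° − θ_B.
θ_B' = 90° − 57.81° = 32.19°.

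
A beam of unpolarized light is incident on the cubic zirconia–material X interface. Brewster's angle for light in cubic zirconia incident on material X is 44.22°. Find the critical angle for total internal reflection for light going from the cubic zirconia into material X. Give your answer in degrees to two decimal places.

tan θ_B = n₂/n₁ = tan 44.22° = 0.9731.
Total internal reflection: sin θ_c = n₂/n₁ = 0.9731.
θ_c = arcsin(0.9731) = 76.69°.

θ_c ≈ 76.69°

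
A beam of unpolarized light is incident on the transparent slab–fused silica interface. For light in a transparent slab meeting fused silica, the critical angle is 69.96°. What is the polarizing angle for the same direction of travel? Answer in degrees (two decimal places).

θ_B ≈ 43.21°

n₂/n₁ = sin θ_c = sin 69.96° = 0.9395.
tan θ_B equals the same ratio, so θ_B = arctan(0.9395) = 43.21°.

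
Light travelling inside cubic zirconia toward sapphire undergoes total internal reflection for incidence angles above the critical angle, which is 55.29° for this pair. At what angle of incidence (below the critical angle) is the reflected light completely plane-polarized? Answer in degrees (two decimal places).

sin θ_c = n₂/n₁, so n₂/n₁ = sin 55.29° = 0.8220.
Brewster: tan θ_B = n₂/n₁ = 0.8220.
θ_B = arctan(0.8220) = 39.42°.

θ_B ≈ 39.42°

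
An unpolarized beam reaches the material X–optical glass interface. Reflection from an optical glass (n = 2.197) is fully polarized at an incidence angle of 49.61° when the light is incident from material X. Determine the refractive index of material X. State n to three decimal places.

Full polarization of the reflected beam means tan θ_B = n₂/n₁, where n₁ is the incident medium (material X).
n₁ = n₂ / tan θ_B = 2.197 / tan 49.61° = 1.869.

n ≈ 1.869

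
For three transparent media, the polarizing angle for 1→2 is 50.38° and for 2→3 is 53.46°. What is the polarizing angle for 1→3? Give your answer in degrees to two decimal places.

θ_B ≈ 58.47°

n₂/n₁ = tan 50.38° = 1.2079 and n₃/n₂ = tan 53.46° = 1.3495.
n₃/n₁ = 1.6300. Then tan θ_B(1→3) = n₃/n₁, so θ_B(1→3) = arctan(1.6300) = 58.47°.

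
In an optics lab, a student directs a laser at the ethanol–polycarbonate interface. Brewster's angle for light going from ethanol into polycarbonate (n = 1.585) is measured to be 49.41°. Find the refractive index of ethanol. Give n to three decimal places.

n ≈ 1.358

Brewster's law: tan θ_B = n₂/n₁ (light incident in ethanol, refracted into polycarbonate).
n₁ = n₂ / tan θ_B = 1.585 / tan 49.41° = 1.358.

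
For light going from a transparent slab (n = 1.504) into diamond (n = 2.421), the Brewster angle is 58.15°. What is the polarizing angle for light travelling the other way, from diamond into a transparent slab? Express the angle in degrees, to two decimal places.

θ_B' ≈ 31.85°

tan θ_B' = n₁/n₂ = 1/tan θ_B, so θ_B' = 90° − θ_B.
θ_B' = 90° − 58.15° = 31.85°.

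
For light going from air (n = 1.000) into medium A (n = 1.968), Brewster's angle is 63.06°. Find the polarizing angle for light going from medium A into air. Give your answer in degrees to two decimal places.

θ_B' ≈ 26.94°

Reversing the direction swaps n₁ and n₂, so tan θ_B' = 1/tan θ_B and θ_B' = 90° − θ_B.
Hence θ_B' = 90° − 63.06° = 26.94°.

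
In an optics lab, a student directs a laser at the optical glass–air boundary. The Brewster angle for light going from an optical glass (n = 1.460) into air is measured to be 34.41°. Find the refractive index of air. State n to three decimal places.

Brewster's law: tan θ_B = n₂/n₁ (light incident in an optical glass, refracted into air).
n₂ = n₁ tan θ_B = 1.460 × tan 34.41° = 1.000.

n ≈ 1.000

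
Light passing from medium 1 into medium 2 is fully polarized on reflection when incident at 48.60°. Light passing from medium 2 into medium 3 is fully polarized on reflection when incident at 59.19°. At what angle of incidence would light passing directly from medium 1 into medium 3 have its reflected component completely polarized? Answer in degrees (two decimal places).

Each Brewster angle gives a ratio: n₂/n₁ = tan 48.60° = 1.1343, n₃/n₂ = tan 59.19° = 1.6769.
So n₃/n₁ = (n₂/n₁)(n₃/n₂) = 1.1343 × 1.6769 = 1.9020.
θ_B(1→3) = arctan(1.9020) = 62.27°.

θ_B ≈ 62.27°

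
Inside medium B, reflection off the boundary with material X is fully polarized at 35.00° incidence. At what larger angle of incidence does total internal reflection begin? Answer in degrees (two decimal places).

θ_c ≈ 44.44°

tan θ_B = n₂/n₁ = tan 35.00° = 0.7002.
Total internal reflection: sin θ_c = n₂/n₁ = 0.7002.
θ_c = arcsin(0.7002) = 44.44°.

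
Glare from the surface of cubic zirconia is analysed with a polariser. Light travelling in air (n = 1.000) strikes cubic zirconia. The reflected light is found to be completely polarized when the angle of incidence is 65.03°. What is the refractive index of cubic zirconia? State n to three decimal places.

At Brewster's angle, tan θ_B = n₂/n₁ with n₁ on the incident side (air) and n₂ on the transmitted side (cubic zirconia).
n₂ = n₁ tan θ_B = 1.000 × tan 65.03° = 2.147.

n ≈ 2.147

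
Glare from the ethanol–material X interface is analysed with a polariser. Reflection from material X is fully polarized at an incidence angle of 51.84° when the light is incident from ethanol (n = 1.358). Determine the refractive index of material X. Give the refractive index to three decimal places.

Brewster's law: tan θ_B = n₂/n₁ (light incident in ethanol, refracted into material X).
n₂ = n₁ tan θ_B = 1.358 × tan 51.84° = 1.728.

n ≈ 1.728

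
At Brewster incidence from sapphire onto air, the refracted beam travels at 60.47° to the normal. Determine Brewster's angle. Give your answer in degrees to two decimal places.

Since the reflected and refracted rays are at right angles at the polarizing angle, θ_B + θ_t = 90°.
θ_B = 90° − 60.47° = 29.53°.

θ_B ≈ 29.53°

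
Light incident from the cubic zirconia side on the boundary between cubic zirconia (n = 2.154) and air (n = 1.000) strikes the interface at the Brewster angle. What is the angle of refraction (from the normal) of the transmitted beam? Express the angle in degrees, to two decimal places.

θ_t ≈ 65.10°

θ_B = arctan(n₂/n₁) = arctan(1.000/2.154) = 24.90°.
Since θ_B + θ_t = 90° at Brewster incidence, θ_t = 90° − 24.90° = 65.10°.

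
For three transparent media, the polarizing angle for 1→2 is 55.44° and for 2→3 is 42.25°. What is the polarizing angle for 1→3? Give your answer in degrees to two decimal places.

Each Brewster angle gives a ratio: n₂/n₁ = tan 55.44° = 1.4517, n₃/n₂ = tan 42.25° = 0.9083.
n₃/n₁ = 1.3187. Then tan θ_B(1→3) = n₃/n₁, so θ_B(1→3) = arctan(1.3187) = 52.83°.

θ_B ≈ 52.83°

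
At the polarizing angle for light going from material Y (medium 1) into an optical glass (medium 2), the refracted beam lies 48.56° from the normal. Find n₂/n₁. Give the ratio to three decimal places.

At Brewster incidence θ_B = 90° − θ_t = 90° − 48.56° = 41.44°.
tan θ_B = n₂/n₁, so n₂/n₁ = tan 41.44° = 0.883.

n₂/n₁ ≈ 0.883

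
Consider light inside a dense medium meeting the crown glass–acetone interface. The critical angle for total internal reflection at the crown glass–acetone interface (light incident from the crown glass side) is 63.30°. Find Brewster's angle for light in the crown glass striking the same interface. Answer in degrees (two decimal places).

At the critical angle sin θ_c = n₂/n₁, giving n₂/n₁ = sin 63.30° = 0.8934.
Then tan θ_B = n₂/n₁ = 0.8934, so θ_B = arctan 0.8934 = 41.78°.

θ_B ≈ 41.78°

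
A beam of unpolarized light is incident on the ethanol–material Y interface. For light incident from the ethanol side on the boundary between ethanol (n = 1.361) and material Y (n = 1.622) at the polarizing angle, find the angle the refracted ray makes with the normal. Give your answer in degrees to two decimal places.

θ_B = arctan(n₂/n₁) = arctan(1.622/1.361) = 50.00°.
The refracted ray is perpendicular to the reflected ray, so θ_t = 90° − θ_B = 40.00°.

θ_t ≈ 40.00°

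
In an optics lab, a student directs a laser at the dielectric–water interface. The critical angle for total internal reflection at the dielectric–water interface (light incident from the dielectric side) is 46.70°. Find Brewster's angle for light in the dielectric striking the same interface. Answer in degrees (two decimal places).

sin θ_c = n₂/n₁, so n₂/n₁ = sin 46.70° = 0.7278.
Brewster: tan θ_B = n₂/n₁ = 0.7278.
θ_B = arctan(0.7278) = 36.05°.

θ_B ≈ 36.05°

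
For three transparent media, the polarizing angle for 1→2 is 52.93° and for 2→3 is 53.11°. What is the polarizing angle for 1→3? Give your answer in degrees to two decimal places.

θ_B ≈ 60.45°

Each Brewster angle gives a ratio: n₂/n₁ = tan 52.93° = 1.3237, n₃/n₂ = tan 53.11° = 1.3324.
Multiplying, n₃/n₁ = 1.3237 × 1.3324 = 1.7636, and θ_B(1→3) = arctan 1.7636 = 60.45°.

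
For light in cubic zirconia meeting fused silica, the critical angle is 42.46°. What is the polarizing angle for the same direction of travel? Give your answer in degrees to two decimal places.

θ_B ≈ 34.02°

n₂/n₁ = sin θ_c = sin 42.46° = 0.6751.
tan θ_B equals the same ratio, so θ_B = arctan(0.6751) = 34.02°.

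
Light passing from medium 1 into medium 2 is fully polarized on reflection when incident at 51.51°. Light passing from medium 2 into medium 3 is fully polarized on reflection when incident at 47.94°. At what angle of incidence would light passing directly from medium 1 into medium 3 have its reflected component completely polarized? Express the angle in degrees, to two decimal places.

tan θ_B(1→2) = n₂/n₁ = tan 51.51° = 1.2576.
tan θ_B(2→3) = n₃/n₂ = tan 47.94° = 1.1083.
So n₃/n₁ = (n₂/n₁)(n₃/n₂) = 1.2576 × 1.1083 = 1.3938.
θ_B(1→3) = arctan(1.3938) = 54.34°.

θ_B ≈ 54.34°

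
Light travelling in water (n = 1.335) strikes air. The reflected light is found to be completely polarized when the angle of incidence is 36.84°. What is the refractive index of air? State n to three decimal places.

Brewster's law: tan θ_B = n₂/n₁ (light incident in water, refracted into air).
n₂ = n₁ tan θ_B = 1.335 × tan 36.84° = 1.000.

n ≈ 1.000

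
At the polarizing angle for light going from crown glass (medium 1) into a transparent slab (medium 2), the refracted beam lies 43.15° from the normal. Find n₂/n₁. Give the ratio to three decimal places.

θ_B + θ_t = 90°, so θ_B = 90° − 43.15° = 46.85°.
tan θ_B = n₂/n₁, so n₂/n₁ = tan 46.85° = 1.067.

n₂/n₁ ≈ 1.067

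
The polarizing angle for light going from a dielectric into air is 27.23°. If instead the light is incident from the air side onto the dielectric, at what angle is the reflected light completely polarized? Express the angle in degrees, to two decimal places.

tan θ_B' = n₁/n₂ = 1/tan θ_B, so θ_B' = 90° − θ_B.
θ_B' = 90° − 27.23° = 62.77°.

θ_B' ≈ 62.77°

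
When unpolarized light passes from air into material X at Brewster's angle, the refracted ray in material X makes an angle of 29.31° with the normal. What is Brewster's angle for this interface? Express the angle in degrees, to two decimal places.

Brewster's condition makes the reflected and refracted beams perpendicular: θ_B + θ_t = 90°.
So θ_B = 90° − θ_t = 90° − 29.31° = 60.69°.

θ_B ≈ 60.69°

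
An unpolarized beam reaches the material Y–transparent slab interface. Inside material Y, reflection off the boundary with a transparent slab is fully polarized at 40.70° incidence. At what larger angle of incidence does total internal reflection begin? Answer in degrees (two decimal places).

θ_c ≈ 59.33°

tan θ_B = n₂/n₁ = tan 40.70° = 0.8601.
Total internal reflection: sin θ_c = n₂/n₁ = 0.8601.
θ_c = arcsin(0.8601) = 59.33°.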